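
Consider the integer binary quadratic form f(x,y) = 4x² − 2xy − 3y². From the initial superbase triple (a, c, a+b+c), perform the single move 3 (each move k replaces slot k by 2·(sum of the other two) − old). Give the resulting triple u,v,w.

start (4,-3,-1) = (f(1,0),f(0,1),f(1,1))
replace slot 3: 2·(4+(-3)) − (-1) = 3 → (4,-3,3)

4,-3,3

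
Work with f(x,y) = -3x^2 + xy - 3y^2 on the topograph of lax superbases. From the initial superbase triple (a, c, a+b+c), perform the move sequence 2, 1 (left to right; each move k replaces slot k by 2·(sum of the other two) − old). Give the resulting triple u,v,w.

start (-3,-3,-5) = (f(1,0),f(0,1),f(1,1))
replace slot 2: 2·((-3)+(-5)) − (-3) = -13 → (-3,-13,-5)
replace slot 1: 2·((-13)+(-5)) − (-3) = -33 → (-33,-13,-5)

-33,-13,-5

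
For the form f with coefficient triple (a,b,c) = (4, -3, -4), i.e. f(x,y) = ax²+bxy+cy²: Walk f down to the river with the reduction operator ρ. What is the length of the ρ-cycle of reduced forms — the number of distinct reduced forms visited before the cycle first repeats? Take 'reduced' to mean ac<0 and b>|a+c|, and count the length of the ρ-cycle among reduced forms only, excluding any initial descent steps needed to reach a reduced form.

D = 73, ⌊√D⌋ = 8
descent: ρ → (-4,3,4)  [lands on river]
river: ρ → (4,5,-3)
river: ρ → (-3,7,2)
river: ρ → (2,5,-6)
river: ρ → (-6,7,1)
river: ρ → (1,7,-6)
river: ρ → (-6,5,2)
river: ρ → (2,7,-3)
river: ρ → (-3,5,4)
river: ρ → (4,3,-4)
river: ρ → (-4,5,3)
river: ρ → (3,7,-2)
river: ρ → (-2,5,6)
river: ρ → (6,7,-1)
river: ρ → (-1,7,6)
river: ρ → (6,5,-2)
river: ρ → (-2,7,3)
river: ρ → (3,5,-4)
ρ-cycle length = 18 (tail of 1 descent step not counted)

18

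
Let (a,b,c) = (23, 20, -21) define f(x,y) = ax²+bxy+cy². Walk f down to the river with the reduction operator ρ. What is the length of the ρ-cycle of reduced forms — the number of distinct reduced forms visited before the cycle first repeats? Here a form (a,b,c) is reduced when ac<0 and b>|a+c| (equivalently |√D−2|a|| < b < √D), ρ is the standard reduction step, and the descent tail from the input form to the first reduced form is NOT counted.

D = 2332, ⌊√D⌋ = 48
river: ρ → (-21,22,22)
river: ρ → (22,22,-21)
river: ρ → (-21,20,23)
river: ρ → (23,26,-18)
river: ρ → (-18,46,3)
river: ρ → (3,44,-33)
river: ρ → (-33,22,14)
river: ρ → (14,34,-21)
river: ρ → (-21,8,27)
river: ρ → (27,46,-2)
river: ρ → (-2,46,27)
river: ρ → (27,8,-21)
river: ρ → (-21,34,14)
river: ρ → (14,22,-33)
river: ρ → (-33,44,3)
river: ρ → (3,46,-18)
river: ρ → (-18,26,23)
river: ρ → (23,20,-21)
ρ-cycle length = 18 (tail of 0 descent steps not counted)

18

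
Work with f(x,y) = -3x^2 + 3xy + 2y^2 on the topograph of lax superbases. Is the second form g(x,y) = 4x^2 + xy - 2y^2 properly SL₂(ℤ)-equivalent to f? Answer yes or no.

D₁ = 33, D₂ = 33
river cycle of f (length 4): (2, 5, -1), (-1, 5, 2), (2, 3, -3), (-3, 3, 2)
river cycle of g (length 4): (-2, 3, 3), (3, 3, -2), (-2, 5, 1), (1, 5, -2)
cycles differ ⇒ inequivalent

no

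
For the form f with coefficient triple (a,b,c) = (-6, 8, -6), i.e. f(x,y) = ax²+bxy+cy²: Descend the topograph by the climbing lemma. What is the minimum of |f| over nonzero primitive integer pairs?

translate: b→4 (≡-8 mod 12), so (6,-8,6)→(6,4,4)
flip: (6,4,4)→(4,-4,6)
translate: b→4 (≡-4 mod 8), so (4,-4,6)→(4,4,6)
reduced (well bottom): (4,4,6) with a≤c, −a<b≤a
well minimum |f| = |-4| = 4 (negative-definite)

4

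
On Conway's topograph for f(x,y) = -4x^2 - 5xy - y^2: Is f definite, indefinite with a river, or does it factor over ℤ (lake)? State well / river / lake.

D = b²−4ac = (-5)² − 4·(-4)·(-1) = 9
D = 3² is a perfect square ⇒ form factors over ℤ ⇒ lakes

lake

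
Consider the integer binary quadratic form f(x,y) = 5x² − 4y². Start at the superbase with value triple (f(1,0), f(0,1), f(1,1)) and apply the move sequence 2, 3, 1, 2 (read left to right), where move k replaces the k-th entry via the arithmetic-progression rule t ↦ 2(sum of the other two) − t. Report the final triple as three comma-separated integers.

start (5,-4,1) = (f(1,0),f(0,1),f(1,1))
replace slot 2: 2·(5+1) − (-4) = 16 → (5,16,1)
replace slot 3: 2·(5+16) − 1 = 41 → (5,16,41)
replace slot 1: 2·(16+41) − 5 = 109 → (109,16,41)
replace slot 2: 2·(109+41) − 16 = 284 → (109,284,41)

109,284,41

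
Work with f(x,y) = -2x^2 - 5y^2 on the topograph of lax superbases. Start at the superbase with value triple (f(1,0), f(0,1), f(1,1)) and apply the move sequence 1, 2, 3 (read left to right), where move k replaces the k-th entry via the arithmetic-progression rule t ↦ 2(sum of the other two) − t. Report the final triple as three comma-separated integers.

start (-2,-5,-7) = (f(1,0),f(0,1),f(1,1))
replace slot 1: 2·((-5)+(-7)) − (-2) = -22 → (-22,-5,-7)
replace slot 2: 2·((-22)+(-7)) − (-5) = -53 → (-22,-53,-7)
replace slot 3: 2·((-22)+(-53)) − (-7) = -143 → (-22,-53,-143)

-22,-53,-143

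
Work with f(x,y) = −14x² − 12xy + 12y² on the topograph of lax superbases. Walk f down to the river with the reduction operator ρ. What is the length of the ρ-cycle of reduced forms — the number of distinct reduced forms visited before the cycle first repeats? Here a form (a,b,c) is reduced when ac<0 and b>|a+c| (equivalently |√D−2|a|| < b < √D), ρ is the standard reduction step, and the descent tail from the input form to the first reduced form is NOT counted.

D = 816, ⌊√D⌋ = 28
descent: ρ → (12,12,-14)  [lands on river]
river: ρ → (-14,16,10)
river: ρ → (10,24,-6)
river: ρ → (-6,24,10)
river: ρ → (10,16,-14)
river: ρ → (-14,12,12)
ρ-cycle length = 6 (tail of 1 descent step not counted)

6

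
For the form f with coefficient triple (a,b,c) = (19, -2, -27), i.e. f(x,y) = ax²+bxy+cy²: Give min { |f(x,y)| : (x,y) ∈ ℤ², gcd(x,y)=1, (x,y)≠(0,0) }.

descent: ρ → (-27,2,19)
descent: ρ → (19,36,-10)  [lands on river]
river: ρ → (-10,44,3)
river: ρ → (3,40,-38)
river: ρ → (-38,36,5)
river: ρ → (5,44,-6)
river: ρ → (-6,40,19)
closes: descent 2, river 6
min |a| on river = 3

3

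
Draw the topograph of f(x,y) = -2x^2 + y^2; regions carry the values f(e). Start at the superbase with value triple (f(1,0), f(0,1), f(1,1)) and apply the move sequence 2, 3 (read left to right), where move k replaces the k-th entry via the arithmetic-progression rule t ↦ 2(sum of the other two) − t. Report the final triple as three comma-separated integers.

start (-2,1,-1) = (f(1,0),f(0,1),f(1,1))
replace slot 2: 2·((-2)+(-1)) − 1 = -7 → (-2,-7,-1)
replace slot 3: 2·((-2)+(-7)) − (-1) = -17 → (-2,-7,-17)

-2,-7,-17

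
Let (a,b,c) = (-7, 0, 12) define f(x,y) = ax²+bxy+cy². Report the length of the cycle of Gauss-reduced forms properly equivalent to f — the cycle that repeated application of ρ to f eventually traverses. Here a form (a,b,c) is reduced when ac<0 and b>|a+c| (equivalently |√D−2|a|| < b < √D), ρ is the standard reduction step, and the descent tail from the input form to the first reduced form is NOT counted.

D = 336, ⌊√D⌋ = 18
descent: ρ → (12,0,-7)
descent: ρ → (-7,14,5)  [lands on river]
river: ρ → (5,16,-4)
river: ρ → (-4,16,5)
river: ρ → (5,14,-7)
ρ-cycle length = 4 (tail of 2 descent steps not counted)

4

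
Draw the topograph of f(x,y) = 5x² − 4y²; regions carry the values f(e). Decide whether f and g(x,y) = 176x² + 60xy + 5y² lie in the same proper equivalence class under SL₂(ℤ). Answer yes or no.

D₁ = 80, D₂ = 80
river cycle of f (length 2): (-4, 8, 1), (1, 8, -4)
river cycle of g (length 2): (-4, 8, 1), (1, 8, -4)
cycles coincide ⇒ equivalent

yes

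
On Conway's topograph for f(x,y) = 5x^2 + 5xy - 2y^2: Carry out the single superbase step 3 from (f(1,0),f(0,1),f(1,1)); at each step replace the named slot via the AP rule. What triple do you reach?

start (5,-2,8) = (f(1,0),f(0,1),f(1,1))
replace slot 3: 2·(5+(-2)) − 8 = -2 → (5,-2,-2)

5,-2,-2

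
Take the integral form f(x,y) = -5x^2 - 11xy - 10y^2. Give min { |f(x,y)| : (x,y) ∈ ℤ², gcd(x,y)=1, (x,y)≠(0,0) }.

translate: b→1 (≡11 mod 10), so (5,11,10)→(5,1,4)
flip: (5,1,4)→(4,-1,5)
reduced (well bottom): (4,-1,5) with a≤c, −a<b≤a
well minimum |f| = |-4| = 4 (negative-definite)

4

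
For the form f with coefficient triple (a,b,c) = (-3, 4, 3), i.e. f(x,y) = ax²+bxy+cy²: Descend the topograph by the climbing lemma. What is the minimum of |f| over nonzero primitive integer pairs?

river: ρ → (3,2,-4)
river: ρ → (-4,6,1)
river: ρ → (1,6,-4)
river: ρ → (-4,2,3)
river: ρ → (3,4,-3)
river: ρ → (-3,2,4)
river: ρ → (4,6,-1)
river: ρ → (-1,6,4)
river: ρ → (4,2,-3)
river: ρ → (-3,4,3)
closes: descent 0, river 10
min |a| on river = 1

1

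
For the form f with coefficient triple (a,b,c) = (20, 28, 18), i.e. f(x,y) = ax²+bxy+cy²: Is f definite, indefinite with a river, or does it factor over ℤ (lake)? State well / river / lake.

D = b²−4ac = 28² − 4·20·18 = -656
D < 0 ⇒ definite ⇒ every region one sign ⇒ single well

well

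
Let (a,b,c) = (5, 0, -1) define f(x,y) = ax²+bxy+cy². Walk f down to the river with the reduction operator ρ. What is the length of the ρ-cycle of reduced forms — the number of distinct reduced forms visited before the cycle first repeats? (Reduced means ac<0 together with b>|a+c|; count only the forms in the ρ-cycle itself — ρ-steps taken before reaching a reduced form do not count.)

D = 20, ⌊√D⌋ = 4
descent: ρ → (-1,4,1)  [lands on river]
river: ρ → (1,4,-1)
ρ-cycle length = 2 (tail of 1 descent step not counted)

2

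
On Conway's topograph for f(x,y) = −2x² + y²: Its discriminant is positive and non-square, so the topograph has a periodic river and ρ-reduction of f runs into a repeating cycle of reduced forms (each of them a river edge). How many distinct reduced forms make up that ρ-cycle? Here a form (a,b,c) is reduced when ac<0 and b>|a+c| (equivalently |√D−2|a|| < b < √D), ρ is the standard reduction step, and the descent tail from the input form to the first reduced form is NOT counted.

D = 8, ⌊√D⌋ = 2
descent: ρ → (1,2,-1)  [lands on river]
river: ρ → (-1,2,1)
ρ-cycle length = 2 (tail of 1 descent step not counted)

2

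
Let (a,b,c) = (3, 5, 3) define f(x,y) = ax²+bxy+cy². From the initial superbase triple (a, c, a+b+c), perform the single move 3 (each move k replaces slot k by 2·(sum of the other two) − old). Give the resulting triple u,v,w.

start (3,3,11) = (f(1,0),f(0,1),f(1,1))
replace slot 3: 2·(3+3) − 11 = 1 → (3,3,1)

3,3,1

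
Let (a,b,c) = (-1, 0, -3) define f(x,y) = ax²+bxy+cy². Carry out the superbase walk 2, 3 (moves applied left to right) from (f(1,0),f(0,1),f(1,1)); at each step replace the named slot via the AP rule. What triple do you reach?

start (-1,-3,-4) = (f(1,0),f(0,1),f(1,1))
replace slot 2: 2·((-1)+(-4)) − (-3) = -7 → (-1,-7,-4)
replace slot 3: 2·((-1)+(-7)) − (-4) = -12 → (-1,-7,-12)

-1,-7,-12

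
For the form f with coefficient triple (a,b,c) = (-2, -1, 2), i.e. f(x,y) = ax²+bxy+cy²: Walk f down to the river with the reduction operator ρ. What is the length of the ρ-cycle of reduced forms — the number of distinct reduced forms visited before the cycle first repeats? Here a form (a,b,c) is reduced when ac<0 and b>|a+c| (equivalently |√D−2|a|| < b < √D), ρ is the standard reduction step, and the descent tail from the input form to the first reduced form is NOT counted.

D = 17, ⌊√D⌋ = 4
descent: ρ → (2,1,-2)  [lands on river]
river: ρ → (-2,3,1)
river: ρ → (1,3,-2)
river: ρ → (-2,1,2)
river: ρ → (2,3,-1)
river: ρ → (-1,3,2)
ρ-cycle length = 6 (tail of 1 descent step not counted)

6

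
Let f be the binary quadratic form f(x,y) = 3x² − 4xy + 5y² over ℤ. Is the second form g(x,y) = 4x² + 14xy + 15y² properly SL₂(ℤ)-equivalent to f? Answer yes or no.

D₁ = -44, D₂ = -44
f: translate: b→2 (≡-4 mod 6), so (3,-4,5)→(3,2,4)
f: reduced (well bottom): (3,2,4) with a≤c, −a<b≤a
g: translate: b→-2 (≡14 mod 8), so (4,14,15)→(4,-2,3)
g: flip: (4,-2,3)→(3,2,4)
g: reduced (well bottom): (3,2,4) with a≤c, −a<b≤a
reduced forms (3, 2, 4) vs (3, 2, 4) ⇒ equivalent

yes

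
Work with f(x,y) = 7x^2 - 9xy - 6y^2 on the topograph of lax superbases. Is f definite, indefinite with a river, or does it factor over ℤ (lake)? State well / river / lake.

D = b²−4ac = (-9)² − 4·7·(-6) = 249
D > 0 non-square ⇒ indefinite ⇒ periodic river

river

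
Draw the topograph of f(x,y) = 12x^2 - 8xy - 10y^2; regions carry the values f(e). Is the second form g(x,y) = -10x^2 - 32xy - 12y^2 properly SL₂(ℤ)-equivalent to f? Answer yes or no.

D₁ = 544, D₂ = 544
river cycle of f (length 6): (-10, 8, 12), (12, 16, -6), (-6, 20, 6), (6, 16, -12), (-12, 8, 10), (10, 12, -10)
river cycle of g (length 6): (-12, 8, 10), (10, 12, -10), (-10, 8, 12), (12, 16, -6), (-6, 20, 6), (6, 16, -12)
cycles coincide ⇒ equivalent

yes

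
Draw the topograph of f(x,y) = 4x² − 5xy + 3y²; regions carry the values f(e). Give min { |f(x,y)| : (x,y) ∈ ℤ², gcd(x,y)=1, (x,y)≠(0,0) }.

translate: b→3 (≡-5 mod 8), so (4,-5,3)→(4,3,2)
flip: (4,3,2)→(2,-3,4)
translate: b→1 (≡-3 mod 4), so (2,-3,4)→(2,1,3)
reduced (well bottom): (2,1,3) with a≤c, −a<b≤a
well minimum = a = 2

2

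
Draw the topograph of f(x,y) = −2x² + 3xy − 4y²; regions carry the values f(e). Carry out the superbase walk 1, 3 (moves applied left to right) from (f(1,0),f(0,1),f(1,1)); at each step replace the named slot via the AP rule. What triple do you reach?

start (-2,-4,-3) = (f(1,0),f(0,1),f(1,1))
replace slot 1: 2·((-4)+(-3)) − (-2) = -12 → (-12,-4,-3)
replace slot 3: 2·((-12)+(-4)) − (-3) = -29 → (-12,-4,-29)

-12,-4,-29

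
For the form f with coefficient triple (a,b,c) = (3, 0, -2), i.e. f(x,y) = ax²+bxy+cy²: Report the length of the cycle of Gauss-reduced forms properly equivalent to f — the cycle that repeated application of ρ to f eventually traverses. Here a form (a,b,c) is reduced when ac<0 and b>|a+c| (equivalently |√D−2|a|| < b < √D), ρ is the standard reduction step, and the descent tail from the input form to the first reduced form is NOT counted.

D = 24, ⌊√D⌋ = 4
descent: ρ → (-2,4,1)  [lands on river]
river: ρ → (1,4,-2)
ρ-cycle length = 2 (tail of 1 descent step not counted)

2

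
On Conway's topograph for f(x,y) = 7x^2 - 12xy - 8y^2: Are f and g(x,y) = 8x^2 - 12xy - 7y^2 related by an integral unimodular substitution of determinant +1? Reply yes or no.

D₁ = 368, D₂ = 368
river cycle of f (length 8): (-8, 12, 7), (7, 16, -4), (-4, 16, 7), (7, 12, -8), (-8, 4, 11), (11, 18, -1), (-1, 18, 11), (11, 4, -8)
river cycle of g (length 8): (-7, 12, 8), (8, 4, -11), (-11, 18, 1), (1, 18, -11), (-11, 4, 8), (8, 12, -7), (-7, 16, 4), (4, 16, -7)
cycles differ ⇒ inequivalent

no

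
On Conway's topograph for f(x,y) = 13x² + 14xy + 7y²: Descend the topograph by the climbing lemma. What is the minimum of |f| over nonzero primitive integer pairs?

translate: b→-12 (≡14 mod 26), so (13,14,7)→(13,-12,6)
flip: (13,-12,6)→(6,12,13)
translate: b→0 (≡12 mod 12), so (6,12,13)→(6,0,7)
reduced (well bottom): (6,0,7) with a≤c, −a<b≤a
well minimum = a = 6

6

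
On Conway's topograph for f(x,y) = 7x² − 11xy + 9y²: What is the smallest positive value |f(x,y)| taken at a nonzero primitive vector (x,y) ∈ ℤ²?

translate: b→3 (≡-11 mod 14), so (7,-11,9)→(7,3,5)
flip: (7,3,5)→(5,-3,7)
reduced (well bottom): (5,-3,7) with a≤c, −a<b≤a
well minimum = a = 5

5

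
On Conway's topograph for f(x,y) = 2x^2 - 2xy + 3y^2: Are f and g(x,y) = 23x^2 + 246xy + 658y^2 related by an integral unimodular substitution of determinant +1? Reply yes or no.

D₁ = -20, D₂ = -20
f: translate: b→2 (≡-2 mod 4), so (2,-2,3)→(2,2,3)
f: reduced (well bottom): (2,2,3) with a≤c, −a<b≤a
g: translate: b→16 (≡246 mod 46), so (23,246,658)→(23,16,3)
g: flip: (23,16,3)→(3,-16,23)
g: translate: b→2 (≡-16 mod 6), so (3,-16,23)→(3,2,2)
g: flip: (3,2,2)→(2,-2,3)
g: translate: b→2 (≡-2 mod 4), so (2,-2,3)→(2,2,3)
g: reduced (well bottom): (2,2,3) with a≤c, −a<b≤a
reduced forms (2, 2, 3) vs (2, 2, 3) ⇒ equivalent

yes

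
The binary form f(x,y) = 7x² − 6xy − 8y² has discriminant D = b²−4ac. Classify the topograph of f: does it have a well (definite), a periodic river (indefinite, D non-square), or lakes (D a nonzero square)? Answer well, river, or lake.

D = b²−4ac = (-6)² − 4·7·(-8) = 260
D > 0 non-square ⇒ indefinite ⇒ periodic river

river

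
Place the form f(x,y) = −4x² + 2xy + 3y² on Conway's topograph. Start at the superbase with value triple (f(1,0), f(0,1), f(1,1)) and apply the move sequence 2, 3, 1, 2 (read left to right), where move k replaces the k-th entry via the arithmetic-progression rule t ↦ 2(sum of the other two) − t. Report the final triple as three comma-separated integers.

start (-4,3,1) = (f(1,0),f(0,1),f(1,1))
replace slot 2: 2·((-4)+1) − 3 = -9 → (-4,-9,1)
replace slot 3: 2·((-4)+(-9)) − 1 = -27 → (-4,-9,-27)
replace slot 1: 2·((-9)+(-27)) − (-4) = -68 → (-68,-9,-27)
replace slot 2: 2·((-68)+(-27)) − (-9) = -181 → (-68,-181,-27)

-68,-181,-27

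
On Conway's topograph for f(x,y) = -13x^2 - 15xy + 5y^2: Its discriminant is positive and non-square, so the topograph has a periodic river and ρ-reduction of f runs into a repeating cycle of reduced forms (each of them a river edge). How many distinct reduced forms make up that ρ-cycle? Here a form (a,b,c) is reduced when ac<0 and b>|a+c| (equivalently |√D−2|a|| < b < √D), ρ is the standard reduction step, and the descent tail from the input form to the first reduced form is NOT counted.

D = 485, ⌊√D⌋ = 22
descent: ρ → (5,15,-13)  [lands on river]
river: ρ → (-13,11,7)
river: ρ → (7,17,-7)
river: ρ → (-7,11,13)
river: ρ → (13,15,-5)
river: ρ → (-5,15,13)
river: ρ → (13,11,-7)
river: ρ → (-7,17,7)
river: ρ → (7,11,-13)
river: ρ → (-13,15,5)
ρ-cycle length = 10 (tail of 1 descent step not counted)

10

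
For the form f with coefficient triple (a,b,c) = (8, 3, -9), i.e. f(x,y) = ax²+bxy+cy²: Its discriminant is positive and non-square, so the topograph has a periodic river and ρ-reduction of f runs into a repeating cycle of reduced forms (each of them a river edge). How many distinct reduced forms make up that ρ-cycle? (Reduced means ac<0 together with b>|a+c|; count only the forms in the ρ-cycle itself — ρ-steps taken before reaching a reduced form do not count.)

D = 297, ⌊√D⌋ = 17
river: ρ → (-9,15,2)
river: ρ → (2,17,-1)
river: ρ → (-1,17,2)
river: ρ → (2,15,-9)
river: ρ → (-9,3,8)
river: ρ → (8,13,-4)
river: ρ → (-4,11,11)
river: ρ → (11,11,-4)
river: ρ → (-4,13,8)
river: ρ → (8,3,-9)
ρ-cycle length = 10 (tail of 0 descent steps not counted)

10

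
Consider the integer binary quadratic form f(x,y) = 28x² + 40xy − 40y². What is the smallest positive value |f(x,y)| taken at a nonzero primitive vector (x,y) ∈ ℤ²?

river: ρ → (-40,40,28)
river: ρ → (28,72,-8)
river: ρ → (-8,72,28)
river: ρ → (28,40,-40)
closes: descent 0, river 4
min |a| on river = 8

8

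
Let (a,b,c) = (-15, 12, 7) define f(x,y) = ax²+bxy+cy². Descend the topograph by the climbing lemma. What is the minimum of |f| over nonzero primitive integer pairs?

river: ρ → (7,16,-11)
river: ρ → (-11,6,12)
river: ρ → (12,18,-5)
river: ρ → (-5,22,4)
river: ρ → (4,18,-15)
river: ρ → (-15,12,7)
closes: descent 0, river 6
min |a| on river = 4

4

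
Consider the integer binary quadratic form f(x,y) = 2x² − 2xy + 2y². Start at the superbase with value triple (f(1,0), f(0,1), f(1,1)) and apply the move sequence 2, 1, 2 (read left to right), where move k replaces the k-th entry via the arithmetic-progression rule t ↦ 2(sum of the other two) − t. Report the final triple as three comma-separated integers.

start (2,2,2) = (f(1,0),f(0,1),f(1,1))
replace slot 2: 2·(2+2) − 2 = 6 → (2,6,2)
replace slot 1: 2·(6+2) − 2 = 14 → (14,6,2)
replace slot 2: 2·(14+2) − 6 = 26 → (14,26,2)

14,26,2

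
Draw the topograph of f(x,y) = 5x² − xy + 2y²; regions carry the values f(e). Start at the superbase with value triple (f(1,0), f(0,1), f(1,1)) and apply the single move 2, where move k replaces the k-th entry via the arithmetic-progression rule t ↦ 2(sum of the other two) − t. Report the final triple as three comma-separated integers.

start (5,2,6) = (f(1,0),f(0,1),f(1,1))
replace slot 2: 2·(5+6) − 2 = 20 → (5,20,6)

5,20,6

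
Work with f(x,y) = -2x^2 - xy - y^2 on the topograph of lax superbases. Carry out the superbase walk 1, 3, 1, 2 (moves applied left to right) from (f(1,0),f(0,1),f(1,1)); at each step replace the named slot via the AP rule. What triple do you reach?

start (-2,-1,-4) = (f(1,0),f(0,1),f(1,1))
replace slot 1: 2·((-1)+(-4)) − (-2) = -8 → (-8,-1,-4)
replace slot 3: 2·((-8)+(-1)) − (-4) = -14 → (-8,-1,-14)
replace slot 1: 2·((-1)+(-14)) − (-8) = -22 → (-22,-1,-14)
replace slot 2: 2·((-22)+(-14)) − (-1) = -71 → (-22,-71,-14)

-22,-71,-14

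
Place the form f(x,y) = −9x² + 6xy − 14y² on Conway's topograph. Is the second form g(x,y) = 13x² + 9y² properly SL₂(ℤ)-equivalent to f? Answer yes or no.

D₁ = -468, D₂ = -468
f is negative-definite; reduce −f:
−f: reduced (well bottom): (9,-6,14) with a≤c, −a<b≤a
flip sign back: reduced form of f is (-9,6,-14)
g: flip: (13,0,9)→(9,0,13)
g: reduced (well bottom): (9,0,13) with a≤c, −a<b≤a
reduced forms (-9, 6, -14) vs (9, 0, 13) ⇒ inequivalent

no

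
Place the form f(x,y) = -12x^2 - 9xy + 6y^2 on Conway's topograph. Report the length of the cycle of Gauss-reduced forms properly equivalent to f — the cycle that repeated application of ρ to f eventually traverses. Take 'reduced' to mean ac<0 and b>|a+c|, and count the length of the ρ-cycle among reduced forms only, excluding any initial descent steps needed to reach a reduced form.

D = 369, ⌊√D⌋ = 19
descent: ρ → (6,9,-12)  [lands on river]
river: ρ → (-12,15,3)
river: ρ → (3,15,-12)
river: ρ → (-12,9,6)
river: ρ → (6,15,-6)
river: ρ → (-6,9,12)
river: ρ → (12,15,-3)
river: ρ → (-3,15,12)
river: ρ → (12,9,-6)
river: ρ → (-6,15,6)
ρ-cycle length = 10 (tail of 1 descent step not counted)

10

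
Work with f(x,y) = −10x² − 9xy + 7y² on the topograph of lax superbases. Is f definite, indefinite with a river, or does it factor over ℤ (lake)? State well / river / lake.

D = b²−4ac = (-9)² − 4·(-10)·7 = 361
D = 19² is a perfect square ⇒ form factors over ℤ ⇒ lakes

lake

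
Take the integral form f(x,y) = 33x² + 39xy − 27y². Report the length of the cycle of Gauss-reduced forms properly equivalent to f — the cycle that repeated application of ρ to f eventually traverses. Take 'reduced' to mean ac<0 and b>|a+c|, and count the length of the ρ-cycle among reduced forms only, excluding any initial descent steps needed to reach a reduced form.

D = 5085, ⌊√D⌋ = 71
river: ρ → (-27,69,3)
river: ρ → (3,69,-27)
river: ρ → (-27,39,33)
river: ρ → (33,27,-33)
river: ρ → (-33,39,27)
river: ρ → (27,69,-3)
river: ρ → (-3,69,27)
river: ρ → (27,39,-33)
river: ρ → (-33,27,33)
river: ρ → (33,39,-27)
ρ-cycle length = 10 (tail of 0 descent steps not counted)

10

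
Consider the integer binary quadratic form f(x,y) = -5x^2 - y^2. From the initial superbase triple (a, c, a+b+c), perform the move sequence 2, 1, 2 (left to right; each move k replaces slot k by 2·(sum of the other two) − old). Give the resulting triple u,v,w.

start (-5,-1,-6) = (f(1,0),f(0,1),f(1,1))
replace slot 2: 2·((-5)+(-6)) − (-1) = -21 → (-5,-21,-6)
replace slot 1: 2·((-21)+(-6)) − (-5) = -49 → (-49,-21,-6)
replace slot 2: 2·((-49)+(-6)) − (-21) = -89 → (-49,-89,-6)

-49,-89,-6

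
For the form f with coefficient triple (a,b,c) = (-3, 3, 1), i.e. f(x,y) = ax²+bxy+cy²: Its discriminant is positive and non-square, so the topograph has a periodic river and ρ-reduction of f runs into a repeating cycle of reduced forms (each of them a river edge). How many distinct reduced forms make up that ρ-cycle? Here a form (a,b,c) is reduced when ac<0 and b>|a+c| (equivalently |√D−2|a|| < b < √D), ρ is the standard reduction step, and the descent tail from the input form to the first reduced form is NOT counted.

D = 21, ⌊√D⌋ = 4
river: ρ → (1,3,-3)
river: ρ → (-3,3,1)
ρ-cycle length = 2 (tail of 0 descent steps not counted)

2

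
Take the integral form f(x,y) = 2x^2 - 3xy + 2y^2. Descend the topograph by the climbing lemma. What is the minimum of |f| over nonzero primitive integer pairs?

translate: b→1 (≡-3 mod 4), so (2,-3,2)→(2,1,1)
flip: (2,1,1)→(1,-1,2)
translate: b→1 (≡-1 mod 2), so (1,-1,2)→(1,1,2)
reduced (well bottom): (1,1,2) with a≤c, −a<b≤a
well minimum = a = 1

1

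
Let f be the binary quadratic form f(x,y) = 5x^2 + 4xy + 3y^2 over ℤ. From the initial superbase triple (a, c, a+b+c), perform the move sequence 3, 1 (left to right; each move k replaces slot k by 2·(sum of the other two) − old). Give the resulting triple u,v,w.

start (5,3,12) = (f(1,0),f(0,1),f(1,1))
replace slot 3: 2·(5+3) − 12 = 4 → (5,3,4)
replace slot 1: 2·(3+4) − 5 = 9 → (9,3,4)

9,3,4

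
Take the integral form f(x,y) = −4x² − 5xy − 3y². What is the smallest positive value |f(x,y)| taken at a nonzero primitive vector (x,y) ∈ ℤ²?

translate: b→-3 (≡5 mod 8), so (4,5,3)→(4,-3,2)
flip: (4,-3,2)→(2,3,4)
translate: b→-1 (≡3 mod 4), so (2,3,4)→(2,-1,3)
reduced (well bottom): (2,-1,3) with a≤c, −a<b≤a
well minimum |f| = |-2| = 2 (negative-definite)

2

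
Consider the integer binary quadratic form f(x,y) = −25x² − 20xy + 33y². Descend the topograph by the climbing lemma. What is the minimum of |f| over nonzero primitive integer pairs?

descent: ρ → (33,20,-25)  [lands on river]
river: ρ → (-25,30,28)
river: ρ → (28,26,-27)
river: ρ → (-27,28,27)
river: ρ → (27,26,-28)
river: ρ → (-28,30,25)
river: ρ → (25,20,-33)
river: ρ → (-33,46,12)
river: ρ → (12,50,-25)
river: ρ → (-25,50,12)
river: ρ → (12,46,-33)
river: ρ → (-33,20,25)
river: ρ → (25,30,-28)
river: ρ → (-28,26,27)
river: ρ → (27,28,-27)
river: ρ → (-27,26,28)
river: ρ → (28,30,-25)
river: ρ → (-25,20,33)
river: ρ → (33,46,-12)
river: ρ → (-12,50,25)
river: ρ → (25,50,-12)
river: ρ → (-12,46,33)
closes: descent 1, river 22
min |a| on river = 12

12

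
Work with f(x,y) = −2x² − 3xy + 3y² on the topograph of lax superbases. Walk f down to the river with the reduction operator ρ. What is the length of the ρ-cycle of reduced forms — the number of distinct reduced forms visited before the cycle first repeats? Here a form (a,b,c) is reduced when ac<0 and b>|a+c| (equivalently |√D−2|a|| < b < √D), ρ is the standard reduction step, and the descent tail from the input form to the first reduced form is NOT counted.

D = 33, ⌊√D⌋ = 5
descent: ρ → (3,3,-2)  [lands on river]
river: ρ → (-2,5,1)
river: ρ → (1,5,-2)
river: ρ → (-2,3,3)
ρ-cycle length = 4 (tail of 1 descent step not counted)

4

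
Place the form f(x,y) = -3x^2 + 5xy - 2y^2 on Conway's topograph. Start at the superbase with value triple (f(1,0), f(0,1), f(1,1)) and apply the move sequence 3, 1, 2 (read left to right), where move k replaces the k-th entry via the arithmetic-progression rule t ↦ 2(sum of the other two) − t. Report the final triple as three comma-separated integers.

start (-3,-2,0) = (f(1,0),f(0,1),f(1,1))
replace slot 3: 2·((-3)+(-2)) − 0 = -10 → (-3,-2,-10)
replace slot 1: 2·((-2)+(-10)) − (-3) = -21 → (-21,-2,-10)
replace slot 2: 2·((-21)+(-10)) − (-2) = -60 → (-21,-60,-10)

-21,-60,-10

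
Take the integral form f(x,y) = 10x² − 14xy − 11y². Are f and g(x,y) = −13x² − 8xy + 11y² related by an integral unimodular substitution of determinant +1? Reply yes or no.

D₁ = 636, D₂ = 636
river cycle of f (length 10): (-11, 14, 10), (10, 6, -15), (-15, 24, 1), (1, 24, -15), (-15, 6, 10), (10, 14, -11), (-11, 8, 13), (13, 18, -6), (-6, 18, 13), (13, 8, -11)
river cycle of g (length 10): (11, 8, -13), (-13, 18, 6), (6, 18, -13), (-13, 8, 11), (11, 14, -10), (-10, 6, 15), (15, 24, -1), (-1, 24, 15), (15, 6, -10), (-10, 14, 11)
cycles differ ⇒ inequivalent

no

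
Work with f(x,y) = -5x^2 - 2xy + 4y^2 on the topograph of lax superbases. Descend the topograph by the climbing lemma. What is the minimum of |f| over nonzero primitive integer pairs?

descent: ρ → (4,2,-5)  [lands on river]
river: ρ → (-5,8,1)
river: ρ → (1,8,-5)
river: ρ → (-5,2,4)
river: ρ → (4,6,-3)
river: ρ → (-3,6,4)
closes: descent 1, river 6
min |a| on river = 1

1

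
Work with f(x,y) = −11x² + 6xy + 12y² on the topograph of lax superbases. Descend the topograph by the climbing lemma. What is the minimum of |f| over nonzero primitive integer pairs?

river: ρ → (12,18,-5)
river: ρ → (-5,22,4)
river: ρ → (4,18,-15)
river: ρ → (-15,12,7)
river: ρ → (7,16,-11)
river: ρ → (-11,6,12)
closes: descent 0, river 6
min |a| on river = 4

4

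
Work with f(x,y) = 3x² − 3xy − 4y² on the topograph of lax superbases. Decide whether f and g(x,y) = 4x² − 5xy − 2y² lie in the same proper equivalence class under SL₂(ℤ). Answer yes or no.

D₁ = 57, D₂ = 57
river cycle of f (length 6): (-4, 3, 3), (3, 3, -4), (-4, 5, 2), (2, 7, -1), (-1, 7, 2), (2, 5, -4)
river cycle of g (length 6): (-2, 5, 4), (4, 3, -3), (-3, 3, 4), (4, 5, -2), (-2, 7, 1), (1, 7, -2)
cycles differ ⇒ inequivalent

no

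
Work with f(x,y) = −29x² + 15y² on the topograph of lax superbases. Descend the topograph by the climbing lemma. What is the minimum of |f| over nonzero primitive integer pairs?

descent: ρ → (15,30,-14)  [lands on river]
river: ρ → (-14,26,19)
river: ρ → (19,12,-21)
river: ρ → (-21,30,10)
river: ρ → (10,30,-21)
river: ρ → (-21,12,19)
river: ρ → (19,26,-14)
river: ρ → (-14,30,15)
closes: descent 1, river 8
min |a| on river = 10

10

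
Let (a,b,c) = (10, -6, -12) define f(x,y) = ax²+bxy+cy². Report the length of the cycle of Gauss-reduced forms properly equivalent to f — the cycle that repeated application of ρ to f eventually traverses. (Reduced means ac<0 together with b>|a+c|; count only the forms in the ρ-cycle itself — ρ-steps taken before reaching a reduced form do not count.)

D = 516, ⌊√D⌋ = 22
descent: ρ → (-12,6,10)  [lands on river]
river: ρ → (10,14,-8)
river: ρ → (-8,18,6)
river: ρ → (6,18,-8)
river: ρ → (-8,14,10)
river: ρ → (10,6,-12)
river: ρ → (-12,18,4)
river: ρ → (4,22,-2)
river: ρ → (-2,22,4)
river: ρ → (4,18,-12)
ρ-cycle length = 10 (tail of 1 descent step not counted)

10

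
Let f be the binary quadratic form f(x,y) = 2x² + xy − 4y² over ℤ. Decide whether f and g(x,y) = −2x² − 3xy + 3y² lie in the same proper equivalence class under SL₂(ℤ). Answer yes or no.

D₁ = 33, D₂ = 33
river cycle of f (length 4): (2, 5, -1), (-1, 5, 2), (2, 3, -3), (-3, 3, 2)
river cycle of g (length 4): (3, 3, -2), (-2, 5, 1), (1, 5, -2), (-2, 3, 3)
cycles differ ⇒ inequivalent

no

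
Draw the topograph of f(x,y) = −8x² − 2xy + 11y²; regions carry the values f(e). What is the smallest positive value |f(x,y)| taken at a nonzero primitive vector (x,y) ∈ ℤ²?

descent: ρ → (11,2,-8)
descent: ρ → (-8,14,5)  [lands on river]
river: ρ → (5,16,-5)
river: ρ → (-5,14,8)
river: ρ → (8,18,-1)
river: ρ → (-1,18,8)
river: ρ → (8,14,-5)
river: ρ → (-5,16,5)
river: ρ → (5,14,-8)
river: ρ → (-8,18,1)
river: ρ → (1,18,-8)
closes: descent 2, river 10
min |a| on river = 1

1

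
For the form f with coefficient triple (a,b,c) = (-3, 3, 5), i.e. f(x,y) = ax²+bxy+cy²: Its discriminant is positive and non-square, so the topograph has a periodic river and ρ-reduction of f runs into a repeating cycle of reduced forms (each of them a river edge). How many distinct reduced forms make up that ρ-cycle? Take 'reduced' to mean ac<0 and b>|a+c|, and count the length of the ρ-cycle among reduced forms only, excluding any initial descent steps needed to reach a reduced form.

D = 69, ⌊√D⌋ = 8
river: ρ → (5,7,-1)
river: ρ → (-1,7,5)
river: ρ → (5,3,-3)
river: ρ → (-3,3,5)
ρ-cycle length = 4 (tail of 0 descent steps not counted)

4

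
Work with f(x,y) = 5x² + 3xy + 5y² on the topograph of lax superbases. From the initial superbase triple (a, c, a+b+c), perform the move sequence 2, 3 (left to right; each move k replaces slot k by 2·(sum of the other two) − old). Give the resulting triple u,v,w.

start (5,5,13) = (f(1,0),f(0,1),f(1,1))
replace slot 2: 2·(5+13) − 5 = 31 → (5,31,13)
replace slot 3: 2·(5+31) − 13 = 59 → (5,31,59)

5,31,59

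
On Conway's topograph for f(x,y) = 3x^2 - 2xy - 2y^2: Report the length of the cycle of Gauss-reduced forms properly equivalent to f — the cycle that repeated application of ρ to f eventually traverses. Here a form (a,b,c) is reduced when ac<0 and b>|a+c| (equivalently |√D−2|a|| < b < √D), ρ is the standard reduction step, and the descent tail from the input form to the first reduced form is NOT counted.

D = 28, ⌊√D⌋ = 5
descent: ρ → (-2,2,3)  [lands on river]
river: ρ → (3,4,-1)
river: ρ → (-1,4,3)
river: ρ → (3,2,-2)
ρ-cycle length = 4 (tail of 1 descent step not counted)

4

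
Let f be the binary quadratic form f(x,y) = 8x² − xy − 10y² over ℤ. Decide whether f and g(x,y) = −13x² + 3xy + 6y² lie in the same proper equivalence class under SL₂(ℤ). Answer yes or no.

D₁ = 321, D₂ = 321
river cycle of f (length 4): (8, 15, -3), (-3, 15, 8), (8, 17, -1), (-1, 17, 8)
river cycle of g (length 6): (6, 9, -10), (-10, 11, 5), (5, 9, -12), (-12, 15, 2), (2, 17, -4), (-4, 15, 6)
cycles differ ⇒ inequivalent

no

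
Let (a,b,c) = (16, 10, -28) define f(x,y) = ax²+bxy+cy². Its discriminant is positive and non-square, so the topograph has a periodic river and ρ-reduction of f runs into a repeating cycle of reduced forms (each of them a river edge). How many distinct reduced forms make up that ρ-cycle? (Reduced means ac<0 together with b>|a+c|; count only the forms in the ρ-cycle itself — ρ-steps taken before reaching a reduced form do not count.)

D = 1892, ⌊√D⌋ = 43
descent: ρ → (-28,-10,16)
descent: ρ → (16,42,-2)  [lands on river]
river: ρ → (-2,42,16)
river: ρ → (16,22,-22)
river: ρ → (-22,22,16)
ρ-cycle length = 4 (tail of 2 descent steps not counted)

4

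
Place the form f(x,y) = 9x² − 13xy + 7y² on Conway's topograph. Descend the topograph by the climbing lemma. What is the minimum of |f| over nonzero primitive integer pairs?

translate: b→5 (≡-13 mod 18), so (9,-13,7)→(9,5,3)
flip: (9,5,3)→(3,-5,9)
translate: b→1 (≡-5 mod 6), so (3,-5,9)→(3,1,7)
reduced (well bottom): (3,1,7) with a≤c, −a<b≤a
well minimum = a = 3

3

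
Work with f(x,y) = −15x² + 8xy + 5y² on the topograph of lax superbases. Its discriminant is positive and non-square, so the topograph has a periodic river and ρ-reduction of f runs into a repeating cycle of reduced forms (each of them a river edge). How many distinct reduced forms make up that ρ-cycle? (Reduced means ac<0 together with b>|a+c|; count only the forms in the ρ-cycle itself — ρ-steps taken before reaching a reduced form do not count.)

D = 364, ⌊√D⌋ = 19
descent: ρ → (5,12,-11)  [lands on river]
river: ρ → (-11,10,6)
river: ρ → (6,14,-7)
river: ρ → (-7,14,6)
river: ρ → (6,10,-11)
river: ρ → (-11,12,5)
river: ρ → (5,18,-2)
river: ρ → (-2,18,5)
ρ-cycle length = 8 (tail of 1 descent step not counted)

8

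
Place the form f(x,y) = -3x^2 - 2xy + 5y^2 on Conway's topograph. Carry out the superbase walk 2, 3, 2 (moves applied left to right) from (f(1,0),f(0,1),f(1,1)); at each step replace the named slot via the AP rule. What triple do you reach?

start (-3,5,0) = (f(1,0),f(0,1),f(1,1))
replace slot 2: 2·((-3)+0) − 5 = -11 → (-3,-11,0)
replace slot 3: 2·((-3)+(-11)) − 0 = -28 → (-3,-11,-28)
replace slot 2: 2·((-3)+(-28)) − (-11) = -51 → (-3,-51,-28)

-3,-51,-28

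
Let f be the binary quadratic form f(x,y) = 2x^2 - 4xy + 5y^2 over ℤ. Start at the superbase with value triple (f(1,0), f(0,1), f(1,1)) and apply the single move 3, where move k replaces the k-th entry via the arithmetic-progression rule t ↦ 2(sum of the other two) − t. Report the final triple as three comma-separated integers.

start (2,5,3) = (f(1,0),f(0,1),f(1,1))
replace slot 3: 2·(2+5) − 3 = 11 → (2,5,11)

2,5,11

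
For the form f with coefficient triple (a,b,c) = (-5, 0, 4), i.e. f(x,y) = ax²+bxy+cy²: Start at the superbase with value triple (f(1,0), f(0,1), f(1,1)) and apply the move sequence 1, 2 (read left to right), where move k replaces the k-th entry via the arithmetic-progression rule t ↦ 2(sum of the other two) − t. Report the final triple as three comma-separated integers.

start (-5,4,-1) = (f(1,0),f(0,1),f(1,1))
replace slot 1: 2·(4+(-1)) − (-5) = 11 → (11,4,-1)
replace slot 2: 2·(11+(-1)) − 4 = 16 → (11,16,-1)

11,16,-1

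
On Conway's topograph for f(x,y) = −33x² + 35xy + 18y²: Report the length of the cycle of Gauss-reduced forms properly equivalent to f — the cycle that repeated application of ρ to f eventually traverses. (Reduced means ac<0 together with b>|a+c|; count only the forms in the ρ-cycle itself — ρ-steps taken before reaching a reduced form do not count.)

D = 3601, ⌊√D⌋ = 60
river: ρ → (18,37,-31)
river: ρ → (-31,25,24)
river: ρ → (24,23,-32)
river: ρ → (-32,41,15)
river: ρ → (15,49,-20)
river: ρ → (-20,31,33)
river: ρ → (33,35,-18)
river: ρ → (-18,37,31)
river: ρ → (31,25,-24)
river: ρ → (-24,23,32)
river: ρ → (32,41,-15)
river: ρ → (-15,49,20)
river: ρ → (20,31,-33)
river: ρ → (-33,35,18)
ρ-cycle length = 14 (tail of 0 descent steps not counted)

14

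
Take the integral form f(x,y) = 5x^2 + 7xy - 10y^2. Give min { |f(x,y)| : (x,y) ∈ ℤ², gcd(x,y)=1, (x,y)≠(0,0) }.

river: ρ → (-10,13,2)
river: ρ → (2,15,-3)
river: ρ → (-3,15,2)
river: ρ → (2,13,-10)
river: ρ → (-10,7,5)
river: ρ → (5,13,-4)
river: ρ → (-4,11,8)
river: ρ → (8,5,-7)
river: ρ → (-7,9,6)
river: ρ → (6,15,-1)
river: ρ → (-1,15,6)
river: ρ → (6,9,-7)
river: ρ → (-7,5,8)
river: ρ → (8,11,-4)
river: ρ → (-4,13,5)
river: ρ → (5,7,-10)
closes: descent 0, river 16
min |a| on river = 1

1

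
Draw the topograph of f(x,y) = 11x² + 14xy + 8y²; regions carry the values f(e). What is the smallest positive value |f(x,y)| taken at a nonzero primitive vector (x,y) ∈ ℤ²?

translate: b→-8 (≡14 mod 22), so (11,14,8)→(11,-8,5)
flip: (11,-8,5)→(5,8,11)
translate: b→-2 (≡8 mod 10), so (5,8,11)→(5,-2,8)
reduced (well bottom): (5,-2,8) with a≤c, −a<b≤a
well minimum = a = 5

5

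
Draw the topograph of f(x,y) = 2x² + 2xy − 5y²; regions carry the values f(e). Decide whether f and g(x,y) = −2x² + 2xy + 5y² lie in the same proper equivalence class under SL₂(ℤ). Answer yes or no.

D₁ = 44, D₂ = 44
river cycle of f (length 2): (2, 6, -1), (-1, 6, 2)
river cycle of g (length 2): (-2, 6, 1), (1, 6, -2)
cycles differ ⇒ inequivalent

no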